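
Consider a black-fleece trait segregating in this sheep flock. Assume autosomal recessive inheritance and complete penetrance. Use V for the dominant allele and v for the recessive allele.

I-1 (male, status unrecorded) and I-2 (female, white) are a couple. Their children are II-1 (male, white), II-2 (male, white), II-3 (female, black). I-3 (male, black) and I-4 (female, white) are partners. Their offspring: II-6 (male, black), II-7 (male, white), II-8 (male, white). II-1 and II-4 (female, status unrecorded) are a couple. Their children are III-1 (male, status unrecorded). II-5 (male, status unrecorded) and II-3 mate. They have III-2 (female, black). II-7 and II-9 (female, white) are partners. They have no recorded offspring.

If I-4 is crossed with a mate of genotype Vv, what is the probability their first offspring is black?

I-4 is white so carries V and passed v to II-6 (vv), so I-4 is Vv.
The cross gives 1/4 VV : 1/2 Vv : 1/4 vv, so P(offspring is black) = 1/4.

1/4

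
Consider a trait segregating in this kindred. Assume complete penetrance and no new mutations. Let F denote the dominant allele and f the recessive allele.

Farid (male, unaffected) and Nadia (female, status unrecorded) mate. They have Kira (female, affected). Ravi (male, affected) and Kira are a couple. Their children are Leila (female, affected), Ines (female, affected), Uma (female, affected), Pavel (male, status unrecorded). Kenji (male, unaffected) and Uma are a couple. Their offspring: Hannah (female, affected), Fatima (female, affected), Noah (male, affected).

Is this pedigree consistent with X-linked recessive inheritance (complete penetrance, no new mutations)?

Under X-linked recessive, Kira (affected, female) cannot arise from Farid (unaffected) × Nadia (unrecorded).

No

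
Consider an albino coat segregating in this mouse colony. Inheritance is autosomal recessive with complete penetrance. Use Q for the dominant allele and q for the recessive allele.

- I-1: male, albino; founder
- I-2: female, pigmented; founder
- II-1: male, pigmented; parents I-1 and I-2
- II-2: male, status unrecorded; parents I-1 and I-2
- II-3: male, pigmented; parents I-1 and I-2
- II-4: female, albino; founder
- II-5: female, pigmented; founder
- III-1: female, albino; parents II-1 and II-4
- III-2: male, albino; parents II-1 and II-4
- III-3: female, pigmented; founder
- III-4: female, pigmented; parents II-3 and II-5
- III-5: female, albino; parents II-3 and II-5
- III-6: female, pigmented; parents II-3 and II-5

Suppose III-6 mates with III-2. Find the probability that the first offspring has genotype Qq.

II-3 is pigmented so carries Q and received q from I-1 (qq), so II-3 is Qq.
II-5 is pigmented so carries Q and passed q to III-5 (qq), so II-5 is Qq.
III-6 is a pigmented offspring of II-3 (Qq) × II-5 (Qq), whose cross gives 1/4 QQ : 1/2 Qq : 1/4 qq; conditioning on being pigmented, III-6 is QQ with probability 1/3, Qq with probability 2/3.
III-2 is albino, so III-2 is qq.
Summing over parental genotype combinations, P(offspring has genotype Qq) = 1/3·1 + 2/3·1/2 = 2/3.

2/3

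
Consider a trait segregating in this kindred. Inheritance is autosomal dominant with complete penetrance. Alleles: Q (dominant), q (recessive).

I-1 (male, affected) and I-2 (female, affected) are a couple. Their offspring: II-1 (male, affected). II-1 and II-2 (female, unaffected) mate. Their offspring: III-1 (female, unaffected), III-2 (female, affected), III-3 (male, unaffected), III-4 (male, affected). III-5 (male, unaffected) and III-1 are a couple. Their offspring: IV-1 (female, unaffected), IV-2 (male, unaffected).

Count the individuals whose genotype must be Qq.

3

Obligate heterozygotes: II-1 is affected so carries Q and passed q to III-1 (qq), so II-1 is Qq; III-2 is affected so carries Q and received q from II-2 (qq), so III-2 is Qq; III-4 is affected so carries Q and received q from II-2 (qq), so III-4 is Qq.
Every other individual is either homozygous by phenotype or has at least one consistent homozygous assignment, so the count is 3.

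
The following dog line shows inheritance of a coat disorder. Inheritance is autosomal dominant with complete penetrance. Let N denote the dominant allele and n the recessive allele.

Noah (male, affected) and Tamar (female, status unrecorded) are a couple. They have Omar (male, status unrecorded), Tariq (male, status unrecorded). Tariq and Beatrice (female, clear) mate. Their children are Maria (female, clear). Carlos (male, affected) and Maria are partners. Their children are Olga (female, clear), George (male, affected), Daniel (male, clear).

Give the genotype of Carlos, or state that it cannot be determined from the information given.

Nn

From phenotype alone, Carlos is NN or Nn.
Carlos is affected so carries N and passed n to Olga (nn), so Carlos is Nn.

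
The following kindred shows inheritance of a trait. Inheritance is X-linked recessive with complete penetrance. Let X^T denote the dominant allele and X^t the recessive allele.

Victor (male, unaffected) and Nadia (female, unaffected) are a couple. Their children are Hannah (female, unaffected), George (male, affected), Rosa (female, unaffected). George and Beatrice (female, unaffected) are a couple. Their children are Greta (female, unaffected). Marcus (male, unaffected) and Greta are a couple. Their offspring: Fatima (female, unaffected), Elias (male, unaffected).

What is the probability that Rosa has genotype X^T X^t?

1/2

Victor is unaffected, so Victor is X^T Y.
Nadia is unaffected so carries T and passed t to George (X^t Y), so Nadia is X^T X^t.
Their cross gives offspring ratios 1/2 X^T X^T : 1/2 X^T X^t. Conditioning on Rosa being unaffected, P(X^T X^t) = 1/2 / 1 = 1/2.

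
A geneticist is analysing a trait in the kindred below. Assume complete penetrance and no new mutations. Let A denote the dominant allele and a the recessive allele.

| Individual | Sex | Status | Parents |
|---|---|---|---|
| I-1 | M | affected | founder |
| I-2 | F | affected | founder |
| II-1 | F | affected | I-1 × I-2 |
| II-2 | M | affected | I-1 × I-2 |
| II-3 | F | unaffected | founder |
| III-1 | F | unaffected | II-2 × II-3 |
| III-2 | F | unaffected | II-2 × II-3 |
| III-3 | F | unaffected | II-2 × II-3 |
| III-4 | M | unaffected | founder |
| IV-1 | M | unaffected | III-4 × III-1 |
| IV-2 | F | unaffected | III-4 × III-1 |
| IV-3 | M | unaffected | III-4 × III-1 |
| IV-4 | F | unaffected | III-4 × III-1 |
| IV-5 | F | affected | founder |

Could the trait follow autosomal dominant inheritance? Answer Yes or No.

A consistent assignment under autosomal dominant exists: I-1 AA, I-2 Aa, II-1 AA, II-2 Aa, II-3 aa, III-1 aa, III-2 aa, III-3 aa, III-4 aa, IV-1 aa, IV-2 aa, IV-3 aa, IV-4 aa, IV-5 AA.
In this assignment every recorded phenotype matches its genotype and every non-founder's genotype is obtainable from its parents' genotypes, so the pedigree is consistent.

Yes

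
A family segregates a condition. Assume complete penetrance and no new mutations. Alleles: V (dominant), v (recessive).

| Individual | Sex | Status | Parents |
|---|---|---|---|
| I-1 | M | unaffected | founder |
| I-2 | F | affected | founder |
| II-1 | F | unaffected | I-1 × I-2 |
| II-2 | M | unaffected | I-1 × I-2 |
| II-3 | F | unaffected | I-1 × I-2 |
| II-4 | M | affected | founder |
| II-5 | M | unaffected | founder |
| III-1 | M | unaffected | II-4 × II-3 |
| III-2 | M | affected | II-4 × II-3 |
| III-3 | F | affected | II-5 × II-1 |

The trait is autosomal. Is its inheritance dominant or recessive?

recessive

II-5 and II-1 are both unaffected yet have an affected child III-3. Under dominance, an affected child requires at least one affected parent, so the trait cannot be dominant.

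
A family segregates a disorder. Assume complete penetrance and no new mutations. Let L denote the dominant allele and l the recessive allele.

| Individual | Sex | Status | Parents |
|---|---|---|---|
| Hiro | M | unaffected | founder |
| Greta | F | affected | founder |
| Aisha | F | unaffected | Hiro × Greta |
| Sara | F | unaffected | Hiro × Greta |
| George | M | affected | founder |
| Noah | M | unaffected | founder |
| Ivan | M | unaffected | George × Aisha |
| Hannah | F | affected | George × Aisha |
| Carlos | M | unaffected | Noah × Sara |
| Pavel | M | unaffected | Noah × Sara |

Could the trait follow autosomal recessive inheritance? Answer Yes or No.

A consistent assignment under autosomal recessive exists: Hiro LL, Greta ll, Aisha Ll, Sara Ll, George ll, Noah LL, Ivan Ll, Hannah ll, Carlos LL, Pavel LL.
In this assignment every recorded phenotype matches its genotype and every non-founder's genotype is obtainable from its parents' genotypes, so the pedigree is consistent.

Yes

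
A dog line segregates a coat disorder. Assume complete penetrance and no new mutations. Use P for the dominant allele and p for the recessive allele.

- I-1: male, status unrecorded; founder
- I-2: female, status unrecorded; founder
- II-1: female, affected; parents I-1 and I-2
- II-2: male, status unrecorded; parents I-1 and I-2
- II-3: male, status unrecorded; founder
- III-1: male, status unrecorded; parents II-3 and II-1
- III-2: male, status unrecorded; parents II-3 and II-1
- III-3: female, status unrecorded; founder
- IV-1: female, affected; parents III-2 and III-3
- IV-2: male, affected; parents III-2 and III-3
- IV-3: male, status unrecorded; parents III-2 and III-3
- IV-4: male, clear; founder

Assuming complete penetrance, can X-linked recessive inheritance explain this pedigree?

Yes

A consistent assignment under X-linked recessive exists: I-1 X^p Y, I-2 X^P X^p, II-1 X^p X^p, II-2 X^P Y, II-3 X^P Y, III-1 X^p Y, III-2 X^p Y, III-3 X^P X^p, IV-1 X^p X^p, IV-2 X^p Y, IV-3 X^P Y, IV-4 X^P Y.
In this assignment every recorded phenotype matches its genotype and every non-founder's genotype is obtainable from its parents' genotypes, so the pedigree is consistent.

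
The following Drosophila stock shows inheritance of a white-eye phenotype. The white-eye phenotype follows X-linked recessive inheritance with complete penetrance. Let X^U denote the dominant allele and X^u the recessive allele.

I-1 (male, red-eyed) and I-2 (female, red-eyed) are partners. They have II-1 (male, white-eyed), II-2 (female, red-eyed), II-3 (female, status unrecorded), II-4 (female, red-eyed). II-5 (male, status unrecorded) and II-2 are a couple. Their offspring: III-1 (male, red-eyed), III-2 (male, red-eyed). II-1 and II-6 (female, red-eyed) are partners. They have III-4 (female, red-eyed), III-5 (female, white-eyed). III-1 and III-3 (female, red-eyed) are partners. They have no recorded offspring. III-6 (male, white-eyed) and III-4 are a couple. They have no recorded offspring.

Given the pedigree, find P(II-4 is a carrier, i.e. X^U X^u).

1/2

I-1 is red-eyed, so I-1 is X^U Y.
I-2 is red-eyed so carries U and passed u to II-1 (X^u Y), so I-2 is X^U X^u.
Their cross gives offspring ratios 1/2 X^U X^U : 1/2 X^U X^u. Conditioning on II-4 being red-eyed, P(X^U X^u) = 1/2 / 1 = 1/2.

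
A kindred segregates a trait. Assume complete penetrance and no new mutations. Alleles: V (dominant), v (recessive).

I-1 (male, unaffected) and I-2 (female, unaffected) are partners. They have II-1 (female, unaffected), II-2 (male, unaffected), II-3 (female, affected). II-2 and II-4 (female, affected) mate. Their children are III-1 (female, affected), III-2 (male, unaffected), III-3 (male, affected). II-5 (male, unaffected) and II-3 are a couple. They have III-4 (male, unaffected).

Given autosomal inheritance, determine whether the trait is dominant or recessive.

recessive

I-1 and I-2 are both unaffected yet have an affected child II-3. Under dominance, an affected child requires at least one affected parent, so the trait cannot be dominant.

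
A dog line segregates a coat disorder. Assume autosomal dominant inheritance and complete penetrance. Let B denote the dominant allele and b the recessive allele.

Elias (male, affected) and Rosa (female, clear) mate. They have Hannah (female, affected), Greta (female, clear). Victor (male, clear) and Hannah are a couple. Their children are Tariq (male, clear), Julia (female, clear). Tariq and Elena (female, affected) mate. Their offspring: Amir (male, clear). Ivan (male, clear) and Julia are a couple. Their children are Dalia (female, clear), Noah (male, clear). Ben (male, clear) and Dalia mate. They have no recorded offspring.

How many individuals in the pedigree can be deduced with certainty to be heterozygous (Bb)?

Obligate heterozygotes: Elias is affected so carries B and passed b to Greta (bb), so Elias is Bb; Hannah is affected so carries B and received b from Rosa (bb), so Hannah is Bb; Elena is affected so carries B and passed b to Amir (bb), so Elena is Bb.
Every other individual is either homozygous by phenotype or has at least one consistent homozygous assignment, so the count is 3.

3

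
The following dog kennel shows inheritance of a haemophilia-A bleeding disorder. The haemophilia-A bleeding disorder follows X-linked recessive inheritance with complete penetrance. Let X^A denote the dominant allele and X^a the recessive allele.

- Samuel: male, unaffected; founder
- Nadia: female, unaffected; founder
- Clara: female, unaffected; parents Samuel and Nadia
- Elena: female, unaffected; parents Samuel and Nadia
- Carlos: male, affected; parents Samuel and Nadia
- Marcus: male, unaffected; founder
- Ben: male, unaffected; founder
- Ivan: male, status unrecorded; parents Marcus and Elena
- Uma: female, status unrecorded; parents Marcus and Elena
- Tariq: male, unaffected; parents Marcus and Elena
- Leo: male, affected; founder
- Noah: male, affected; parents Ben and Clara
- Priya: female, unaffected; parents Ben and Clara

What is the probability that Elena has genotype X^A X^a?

Samuel is unaffected, so Samuel is X^A Y.
Nadia is unaffected so carries A and passed a to Clara (X^A X^a, whose A came from Samuel), so Nadia is X^A X^a.
Their cross gives offspring ratios 1/2 X^A X^A : 1/2 X^A X^a. Conditioning on Elena being unaffected, P(X^A X^a) = 1/2 / 1 = 1/2 before taking Elena's own offspring into account.
Marcus is unaffected, so Marcus is X^A Y.
Now use Elena's offspring. Probability of each recorded status — unaffected son Tariq: 1/2 if Elena is X^A X^a, 1 if X^A X^A. (Ivan, Uma: equally likely either way, so uninformative.)
Bayes: P(X^A X^a) = 1/2·1/2 / (1/2·1/2 + 1/2·1) = 1/3.

1/3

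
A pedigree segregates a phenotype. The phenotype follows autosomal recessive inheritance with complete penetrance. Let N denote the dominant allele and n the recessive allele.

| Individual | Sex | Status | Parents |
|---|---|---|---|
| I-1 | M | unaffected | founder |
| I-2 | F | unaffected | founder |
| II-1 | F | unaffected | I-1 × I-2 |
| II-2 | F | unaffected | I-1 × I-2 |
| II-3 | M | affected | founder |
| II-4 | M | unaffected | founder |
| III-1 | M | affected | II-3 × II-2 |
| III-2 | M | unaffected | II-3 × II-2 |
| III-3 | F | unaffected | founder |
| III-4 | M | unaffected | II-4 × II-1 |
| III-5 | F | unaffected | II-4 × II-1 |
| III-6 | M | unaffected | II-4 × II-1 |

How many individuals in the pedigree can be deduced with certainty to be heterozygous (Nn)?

2

Obligate heterozygotes: II-2 is unaffected so carries N and passed n to III-1 (nn), so II-2 is Nn; III-2 is unaffected so carries N and received n from II-3 (nn), so III-2 is Nn.
Every other individual is either homozygous by phenotype or has at least one consistent homozygous assignment, so the count is 2.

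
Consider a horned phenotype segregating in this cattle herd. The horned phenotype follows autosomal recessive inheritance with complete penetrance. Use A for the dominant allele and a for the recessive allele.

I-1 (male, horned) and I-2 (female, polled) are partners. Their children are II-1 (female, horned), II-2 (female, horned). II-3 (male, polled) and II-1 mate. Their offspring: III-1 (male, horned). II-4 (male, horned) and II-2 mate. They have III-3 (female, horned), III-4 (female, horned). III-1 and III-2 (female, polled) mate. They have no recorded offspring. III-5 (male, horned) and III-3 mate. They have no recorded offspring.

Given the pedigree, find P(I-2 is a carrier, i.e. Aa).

I-2 is polled so carries A and passed a to II-1 (aa), so I-2 is Aa, giving P(Aa) = 1.

1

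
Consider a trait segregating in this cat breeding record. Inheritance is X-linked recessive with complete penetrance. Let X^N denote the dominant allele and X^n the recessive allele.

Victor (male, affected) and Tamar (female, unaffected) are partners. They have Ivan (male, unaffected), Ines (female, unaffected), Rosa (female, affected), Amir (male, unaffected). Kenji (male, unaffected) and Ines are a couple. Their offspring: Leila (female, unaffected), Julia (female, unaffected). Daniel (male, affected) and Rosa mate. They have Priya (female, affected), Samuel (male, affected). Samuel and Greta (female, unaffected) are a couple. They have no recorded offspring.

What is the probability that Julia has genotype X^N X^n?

1/2

Kenji is unaffected, so Kenji is X^N Y.
Ines is unaffected so carries N and received n from Victor (X^n Y), so Ines is X^N X^n.
Their cross gives offspring ratios 1/2 X^N X^N : 1/2 X^N X^n. Conditioning on Julia being unaffected, P(X^N X^n) = 1/2 / 1 = 1/2.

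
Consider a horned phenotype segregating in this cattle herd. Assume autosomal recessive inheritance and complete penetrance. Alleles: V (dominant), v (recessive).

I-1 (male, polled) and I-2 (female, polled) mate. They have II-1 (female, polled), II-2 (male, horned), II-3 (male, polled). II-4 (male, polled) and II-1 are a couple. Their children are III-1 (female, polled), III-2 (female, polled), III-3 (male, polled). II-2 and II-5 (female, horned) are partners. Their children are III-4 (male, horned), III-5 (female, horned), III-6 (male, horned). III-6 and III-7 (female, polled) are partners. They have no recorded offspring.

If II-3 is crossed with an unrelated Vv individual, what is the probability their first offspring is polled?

I-1 is polled so carries V and passed v to II-2 (vv), so I-1 is Vv.
I-2 is polled so carries V and passed v to II-2 (vv), so I-2 is Vv.
II-3 is a polled offspring of I-1 (Vv) × I-2 (Vv), whose cross gives 1/4 VV : 1/2 Vv : 1/4 vv; conditioning on being polled, II-3 is VV with probability 1/3, Vv with probability 2/3.
Summing over parental genotype combinations, P(offspring is polled) = 1/3·1 + 2/3·3/4 = 5/6.

5/6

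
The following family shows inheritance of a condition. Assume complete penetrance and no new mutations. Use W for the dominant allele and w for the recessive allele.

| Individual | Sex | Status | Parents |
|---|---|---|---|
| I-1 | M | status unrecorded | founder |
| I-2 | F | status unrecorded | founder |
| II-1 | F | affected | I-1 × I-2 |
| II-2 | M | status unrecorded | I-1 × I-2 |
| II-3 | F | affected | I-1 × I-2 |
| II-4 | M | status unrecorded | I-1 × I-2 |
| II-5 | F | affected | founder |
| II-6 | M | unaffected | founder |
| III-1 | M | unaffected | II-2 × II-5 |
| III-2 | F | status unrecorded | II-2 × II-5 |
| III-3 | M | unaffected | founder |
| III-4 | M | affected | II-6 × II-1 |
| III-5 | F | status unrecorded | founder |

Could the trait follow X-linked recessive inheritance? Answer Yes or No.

No

Under X-linked recessive, III-1 (unaffected, male) cannot arise from II-2 (unrecorded) × II-5 (affected).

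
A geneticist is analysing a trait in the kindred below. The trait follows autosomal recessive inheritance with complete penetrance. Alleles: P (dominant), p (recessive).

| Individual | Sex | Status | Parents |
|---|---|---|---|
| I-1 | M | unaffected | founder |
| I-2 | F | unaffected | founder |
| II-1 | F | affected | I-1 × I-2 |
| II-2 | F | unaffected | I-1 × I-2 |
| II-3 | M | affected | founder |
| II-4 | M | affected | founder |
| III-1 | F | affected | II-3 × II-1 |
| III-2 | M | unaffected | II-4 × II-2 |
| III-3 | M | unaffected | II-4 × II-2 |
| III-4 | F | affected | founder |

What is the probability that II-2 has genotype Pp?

1/3

I-1 is unaffected so carries P and passed p to II-1 (pp), so I-1 is Pp.
I-2 is unaffected so carries P and passed p to II-1 (pp), so I-2 is Pp.
Their cross gives offspring ratios 1/4 PP : 1/2 Pp : 1/4 pp. Conditioning on II-2 being unaffected, P(Pp) = 1/2 / 3/4 = 2/3 before taking II-2's own offspring into account.
II-4 is affected, so II-4 is pp.
Now use II-2's offspring. Probability of each recorded status — unaffected son III-2: 1/2 if II-2 is Pp, 1 if PP; unaffected son III-3: 1/2 if II-2 is Pp, 1 if PP.
Bayes: P(Pp) = 2/3·1/4 / (2/3·1/4 + 1/3·1) = 1/3.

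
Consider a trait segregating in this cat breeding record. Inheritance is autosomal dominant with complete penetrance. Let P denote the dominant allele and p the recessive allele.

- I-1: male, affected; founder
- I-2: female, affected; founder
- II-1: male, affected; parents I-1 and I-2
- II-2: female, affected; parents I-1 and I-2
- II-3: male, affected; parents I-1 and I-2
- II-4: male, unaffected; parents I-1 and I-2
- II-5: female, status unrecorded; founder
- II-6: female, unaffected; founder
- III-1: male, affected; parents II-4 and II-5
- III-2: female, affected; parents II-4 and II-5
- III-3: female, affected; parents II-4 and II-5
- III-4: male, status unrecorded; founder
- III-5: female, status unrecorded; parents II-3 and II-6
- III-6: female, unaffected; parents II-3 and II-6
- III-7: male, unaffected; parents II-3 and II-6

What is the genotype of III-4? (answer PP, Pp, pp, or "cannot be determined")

III-4's phenotype is unrecorded, and no parent or child forces a single allele at both positions; consistent genotype assignments exist with III-4 as PP or Pp or pp.

cannot be determined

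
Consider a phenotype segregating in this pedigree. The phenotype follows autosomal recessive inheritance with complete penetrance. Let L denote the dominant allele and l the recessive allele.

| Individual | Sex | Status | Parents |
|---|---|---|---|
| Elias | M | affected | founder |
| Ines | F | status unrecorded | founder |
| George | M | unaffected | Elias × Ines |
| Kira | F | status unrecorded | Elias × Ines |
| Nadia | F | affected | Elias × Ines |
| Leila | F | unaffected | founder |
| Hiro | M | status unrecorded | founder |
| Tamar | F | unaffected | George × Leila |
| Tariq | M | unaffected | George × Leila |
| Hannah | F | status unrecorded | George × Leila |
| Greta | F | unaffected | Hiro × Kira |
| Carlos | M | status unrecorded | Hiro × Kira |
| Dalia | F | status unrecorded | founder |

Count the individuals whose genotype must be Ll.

Obligate heterozygotes: Ines passed L to George (Ll, whose l came from Elias) and passed l to Nadia (ll), so Ines is Ll; George is unaffected so carries L and received l from Elias (ll), so George is Ll.
Every other individual is either homozygous by phenotype or has at least one consistent homozygous assignment, so the count is 2.

2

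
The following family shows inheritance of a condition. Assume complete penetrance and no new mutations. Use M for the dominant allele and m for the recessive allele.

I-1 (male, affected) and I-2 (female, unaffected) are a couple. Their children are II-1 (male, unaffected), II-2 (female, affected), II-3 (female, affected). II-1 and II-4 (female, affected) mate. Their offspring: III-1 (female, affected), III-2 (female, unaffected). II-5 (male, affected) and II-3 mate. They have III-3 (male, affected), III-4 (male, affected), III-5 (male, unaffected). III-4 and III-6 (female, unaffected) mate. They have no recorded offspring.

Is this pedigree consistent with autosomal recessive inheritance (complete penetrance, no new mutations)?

Under autosomal recessive, III-5 (unaffected, male) cannot arise from II-5 (affected) × II-3 (affected).

No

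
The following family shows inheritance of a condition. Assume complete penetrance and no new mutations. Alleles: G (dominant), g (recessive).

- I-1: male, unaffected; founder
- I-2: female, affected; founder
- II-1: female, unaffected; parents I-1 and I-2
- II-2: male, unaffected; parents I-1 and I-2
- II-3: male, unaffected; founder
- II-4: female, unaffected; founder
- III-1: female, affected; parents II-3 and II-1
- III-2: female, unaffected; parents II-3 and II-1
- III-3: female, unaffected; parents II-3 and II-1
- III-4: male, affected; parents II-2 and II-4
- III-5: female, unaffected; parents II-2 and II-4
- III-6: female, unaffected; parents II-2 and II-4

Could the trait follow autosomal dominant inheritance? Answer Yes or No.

No

Under autosomal dominant, III-1 (affected, female) cannot arise from II-3 (unaffected) × II-1 (unaffected).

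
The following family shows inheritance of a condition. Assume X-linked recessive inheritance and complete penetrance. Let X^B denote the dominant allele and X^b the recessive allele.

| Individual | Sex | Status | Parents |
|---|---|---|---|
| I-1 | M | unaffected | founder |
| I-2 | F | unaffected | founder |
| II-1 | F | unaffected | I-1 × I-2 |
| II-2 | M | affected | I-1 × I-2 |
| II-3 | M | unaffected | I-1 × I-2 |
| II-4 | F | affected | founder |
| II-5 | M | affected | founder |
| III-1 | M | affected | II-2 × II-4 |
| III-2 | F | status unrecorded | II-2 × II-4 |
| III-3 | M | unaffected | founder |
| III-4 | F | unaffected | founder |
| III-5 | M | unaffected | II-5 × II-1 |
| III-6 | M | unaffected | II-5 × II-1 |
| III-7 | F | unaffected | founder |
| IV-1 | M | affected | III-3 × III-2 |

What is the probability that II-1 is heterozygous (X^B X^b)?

I-1 is unaffected, so I-1 is X^B Y.
I-2 is unaffected so carries B and passed b to II-2 (X^b Y), so I-2 is X^B X^b.
Their cross gives offspring ratios 1/2 X^B X^B : 1/2 X^B X^b. Conditioning on II-1 being unaffected, P(X^B X^b) = 1/2 / 1 = 1/2 before taking II-1's own offspring into account.
II-5 is affected, so II-5 is X^b Y.
Now use II-1's offspring. Probability of each recorded status — unaffected son III-5: 1/2 if II-1 is X^B X^b, 1 if X^B X^B; unaffected son III-6: 1/2 if II-1 is X^B X^b, 1 if X^B X^B.
Bayes: P(X^B X^b) = 1/2·1/4 / (1/2·1/4 + 1/2·1) = 1/5.

1/5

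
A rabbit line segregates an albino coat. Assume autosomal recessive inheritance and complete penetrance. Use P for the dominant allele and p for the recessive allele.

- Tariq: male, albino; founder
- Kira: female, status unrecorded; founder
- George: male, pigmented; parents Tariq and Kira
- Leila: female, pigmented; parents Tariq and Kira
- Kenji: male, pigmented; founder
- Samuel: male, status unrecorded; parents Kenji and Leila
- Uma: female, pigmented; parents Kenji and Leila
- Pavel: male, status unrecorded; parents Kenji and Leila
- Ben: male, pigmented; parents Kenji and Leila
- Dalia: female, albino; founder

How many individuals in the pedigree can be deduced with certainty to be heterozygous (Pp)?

2

Obligate heterozygotes: George is pigmented so carries P and received p from Tariq (pp), so George is Pp; Leila is pigmented so carries P and received p from Tariq (pp), so Leila is Pp.
Every other individual is either homozygous by phenotype or has at least one consistent homozygous assignment, so the count is 2.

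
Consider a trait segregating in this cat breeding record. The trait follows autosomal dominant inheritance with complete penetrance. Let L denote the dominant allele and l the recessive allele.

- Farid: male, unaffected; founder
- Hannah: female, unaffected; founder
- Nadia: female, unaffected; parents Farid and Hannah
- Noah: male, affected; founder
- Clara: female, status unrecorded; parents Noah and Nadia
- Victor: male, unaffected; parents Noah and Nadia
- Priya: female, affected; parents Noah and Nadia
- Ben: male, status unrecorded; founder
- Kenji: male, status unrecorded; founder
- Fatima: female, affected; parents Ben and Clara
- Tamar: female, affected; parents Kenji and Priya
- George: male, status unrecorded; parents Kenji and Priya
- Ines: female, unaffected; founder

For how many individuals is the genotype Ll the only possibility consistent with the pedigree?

Obligate heterozygotes: Noah is affected so carries L and passed l to Victor (ll), so Noah is Ll; Priya is affected so carries L and received l from Nadia (ll), so Priya is Ll.
Every other individual is either homozygous by phenotype or has at least one consistent homozygous assignment, so the count is 2.

2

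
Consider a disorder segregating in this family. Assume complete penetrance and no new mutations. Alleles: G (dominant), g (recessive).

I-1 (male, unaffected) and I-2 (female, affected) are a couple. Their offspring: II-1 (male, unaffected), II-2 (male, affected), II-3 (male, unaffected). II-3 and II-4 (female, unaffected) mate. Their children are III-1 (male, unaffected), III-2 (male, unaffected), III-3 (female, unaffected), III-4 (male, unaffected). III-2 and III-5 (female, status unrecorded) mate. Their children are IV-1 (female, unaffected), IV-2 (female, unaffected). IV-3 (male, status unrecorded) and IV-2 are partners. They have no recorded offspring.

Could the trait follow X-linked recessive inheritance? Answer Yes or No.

Under X-linked recessive, II-1 (unaffected, male) cannot arise from I-1 (unaffected) × I-2 (affected).

No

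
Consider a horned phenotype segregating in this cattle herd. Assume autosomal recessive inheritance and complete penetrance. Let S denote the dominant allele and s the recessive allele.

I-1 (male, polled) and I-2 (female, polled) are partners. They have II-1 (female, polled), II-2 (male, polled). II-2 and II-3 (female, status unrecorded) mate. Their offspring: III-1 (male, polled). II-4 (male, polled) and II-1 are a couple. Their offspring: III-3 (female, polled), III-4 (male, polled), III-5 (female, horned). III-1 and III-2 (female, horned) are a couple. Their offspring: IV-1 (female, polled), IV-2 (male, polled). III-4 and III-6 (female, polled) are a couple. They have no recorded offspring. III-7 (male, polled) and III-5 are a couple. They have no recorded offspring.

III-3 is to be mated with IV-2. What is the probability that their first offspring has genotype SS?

II-4 is polled so carries S and passed s to III-5 (ss), so II-4 is Ss.
II-1 is polled so carries S and passed s to III-5 (ss), so II-1 is Ss.
III-3 is a polled offspring of II-4 (Ss) × II-1 (Ss), whose cross gives 1/4 SS : 1/2 Ss : 1/4 ss; conditioning on being polled, III-3 is SS with probability 1/3, Ss with probability 2/3.
IV-2 is polled so carries S and received s from III-2 (ss), so IV-2 is Ss.
Summing over parental genotype combinations, P(offspring has genotype SS) = 1/3·1/2 + 2/3·1/4 = 1/3.

1/3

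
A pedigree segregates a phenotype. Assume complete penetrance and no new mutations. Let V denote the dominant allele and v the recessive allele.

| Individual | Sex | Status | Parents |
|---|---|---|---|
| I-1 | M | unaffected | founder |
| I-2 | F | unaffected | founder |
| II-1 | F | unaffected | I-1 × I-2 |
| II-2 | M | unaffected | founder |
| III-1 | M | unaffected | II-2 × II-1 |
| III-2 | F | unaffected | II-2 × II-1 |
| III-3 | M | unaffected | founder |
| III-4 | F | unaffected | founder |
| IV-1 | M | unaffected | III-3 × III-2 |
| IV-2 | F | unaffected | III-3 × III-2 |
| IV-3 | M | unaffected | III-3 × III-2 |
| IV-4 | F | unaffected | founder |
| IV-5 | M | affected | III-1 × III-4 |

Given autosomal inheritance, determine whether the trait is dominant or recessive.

III-1 and III-4 are both unaffected yet have an affected child IV-5. Under dominance, an affected child requires at least one affected parent, so the trait cannot be dominant.

recessive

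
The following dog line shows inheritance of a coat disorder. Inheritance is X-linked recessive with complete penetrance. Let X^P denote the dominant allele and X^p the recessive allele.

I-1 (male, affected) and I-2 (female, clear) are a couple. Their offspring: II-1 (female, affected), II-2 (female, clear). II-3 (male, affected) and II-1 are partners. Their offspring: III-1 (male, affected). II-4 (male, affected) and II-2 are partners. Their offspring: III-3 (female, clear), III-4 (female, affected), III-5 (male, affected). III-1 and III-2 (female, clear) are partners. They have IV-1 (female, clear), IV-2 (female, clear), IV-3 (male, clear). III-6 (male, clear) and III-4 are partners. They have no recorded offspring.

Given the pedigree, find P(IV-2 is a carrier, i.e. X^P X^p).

1

IV-2 is clear so carries P and received p from III-1 (X^p Y), so IV-2 is X^P X^p, giving P(X^P X^p) = 1.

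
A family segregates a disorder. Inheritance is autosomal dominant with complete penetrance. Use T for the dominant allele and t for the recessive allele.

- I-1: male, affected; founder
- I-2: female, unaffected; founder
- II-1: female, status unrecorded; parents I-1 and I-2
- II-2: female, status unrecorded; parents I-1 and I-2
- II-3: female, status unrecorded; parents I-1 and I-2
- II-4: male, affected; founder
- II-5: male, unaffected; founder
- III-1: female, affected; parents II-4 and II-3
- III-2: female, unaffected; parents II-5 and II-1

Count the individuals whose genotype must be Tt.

No individual's genotype is forced to Tt by the pedigree, so the count is 0.

0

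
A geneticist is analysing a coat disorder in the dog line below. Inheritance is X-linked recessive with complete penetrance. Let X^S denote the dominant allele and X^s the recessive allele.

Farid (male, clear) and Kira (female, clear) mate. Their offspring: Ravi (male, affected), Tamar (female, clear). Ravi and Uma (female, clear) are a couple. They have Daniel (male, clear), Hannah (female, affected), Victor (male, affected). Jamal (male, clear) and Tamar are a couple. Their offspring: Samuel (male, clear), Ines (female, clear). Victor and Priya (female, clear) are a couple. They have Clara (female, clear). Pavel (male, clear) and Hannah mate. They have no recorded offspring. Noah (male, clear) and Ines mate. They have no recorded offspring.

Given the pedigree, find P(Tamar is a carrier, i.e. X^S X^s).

1/3

Farid is clear, so Farid is X^S Y.
Kira is clear so carries S and passed s to Ravi (X^s Y), so Kira is X^S X^s.
Their cross gives offspring ratios 1/2 X^S X^S : 1/2 X^S X^s. Conditioning on Tamar being clear, P(X^S X^s) = 1/2 / 1 = 1/2 before taking Tamar's own offspring into account.
Jamal is clear, so Jamal is X^S Y.
Now use Tamar's offspring. Probability of each recorded status — clear son Samuel: 1/2 if Tamar is X^S X^s, 1 if X^S X^S. (Ines: equally likely either way, so uninformative.)
Bayes: P(X^S X^s) = 1/2·1/2 / (1/2·1/2 + 1/2·1) = 1/3.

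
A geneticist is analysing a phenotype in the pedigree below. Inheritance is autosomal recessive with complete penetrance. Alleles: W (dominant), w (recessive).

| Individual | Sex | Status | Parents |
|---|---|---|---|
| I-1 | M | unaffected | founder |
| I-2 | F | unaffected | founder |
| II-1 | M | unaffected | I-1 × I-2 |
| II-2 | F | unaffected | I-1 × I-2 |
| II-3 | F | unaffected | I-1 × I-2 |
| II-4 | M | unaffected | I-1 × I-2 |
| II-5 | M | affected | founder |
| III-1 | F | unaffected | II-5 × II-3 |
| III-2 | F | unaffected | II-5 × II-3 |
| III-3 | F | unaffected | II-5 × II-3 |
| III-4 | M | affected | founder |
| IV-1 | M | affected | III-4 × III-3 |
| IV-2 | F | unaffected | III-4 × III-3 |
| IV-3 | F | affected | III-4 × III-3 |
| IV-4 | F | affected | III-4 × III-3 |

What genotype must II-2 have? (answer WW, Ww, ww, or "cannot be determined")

cannot be determined

II-2's phenotype allows WW or Ww, and no parent or child forces a single allele at both positions; consistent genotype assignments exist with II-2 as WW or Ww.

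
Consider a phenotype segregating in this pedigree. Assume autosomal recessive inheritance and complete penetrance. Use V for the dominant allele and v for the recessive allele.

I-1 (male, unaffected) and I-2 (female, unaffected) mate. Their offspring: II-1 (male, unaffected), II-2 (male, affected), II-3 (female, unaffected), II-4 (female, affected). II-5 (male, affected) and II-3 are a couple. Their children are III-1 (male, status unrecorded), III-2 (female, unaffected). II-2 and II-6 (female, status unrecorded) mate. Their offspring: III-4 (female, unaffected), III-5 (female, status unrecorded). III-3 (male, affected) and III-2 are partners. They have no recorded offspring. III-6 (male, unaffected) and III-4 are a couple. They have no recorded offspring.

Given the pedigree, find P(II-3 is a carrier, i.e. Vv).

I-1 is unaffected so carries V and passed v to II-2 (vv), so I-1 is Vv.
I-2 is unaffected so carries V and passed v to II-2 (vv), so I-2 is Vv.
Their cross gives offspring ratios 1/4 VV : 1/2 Vv : 1/4 vv. Conditioning on II-3 being unaffected, P(Vv) = 1/2 / 3/4 = 2/3 before taking II-3's own offspring into account.
II-5 is affected, so II-5 is vv.
Now use II-3's offspring. Probability of each recorded status — unaffected daughter III-2: 1/2 if II-3 is Vv, 1 if VV. (III-1: equally likely either way, so uninformative.)
Bayes: P(Vv) = 2/3·1/2 / (2/3·1/2 + 1/3·1) = 1/2.

1/2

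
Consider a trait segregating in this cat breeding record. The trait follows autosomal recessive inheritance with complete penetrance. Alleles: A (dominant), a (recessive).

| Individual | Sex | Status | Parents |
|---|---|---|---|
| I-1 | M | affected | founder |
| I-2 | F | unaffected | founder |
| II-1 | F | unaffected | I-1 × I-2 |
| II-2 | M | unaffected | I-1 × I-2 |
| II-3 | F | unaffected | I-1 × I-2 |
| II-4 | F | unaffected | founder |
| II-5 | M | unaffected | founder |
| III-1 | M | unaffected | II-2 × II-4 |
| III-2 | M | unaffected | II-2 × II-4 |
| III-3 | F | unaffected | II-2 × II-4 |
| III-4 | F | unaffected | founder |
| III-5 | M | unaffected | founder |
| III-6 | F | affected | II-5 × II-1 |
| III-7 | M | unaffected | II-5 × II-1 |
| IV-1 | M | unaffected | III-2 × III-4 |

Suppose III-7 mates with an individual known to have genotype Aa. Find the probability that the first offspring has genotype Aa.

1/2

II-5 is unaffected so carries A and passed a to III-6 (aa), so II-5 is Aa.
II-1 is unaffected so carries A and received a from I-1 (aa), so II-1 is Aa.
III-7 is an unaffected offspring of II-5 (Aa) × II-1 (Aa), whose cross gives 1/4 AA : 1/2 Aa : 1/4 aa; conditioning on being unaffected, III-7 is AA with probability 1/3, Aa with probability 2/3.
Summing over parental genotype combinations, P(offspring has genotype Aa) = 1/3·1/2 + 2/3·1/2 = 1/2.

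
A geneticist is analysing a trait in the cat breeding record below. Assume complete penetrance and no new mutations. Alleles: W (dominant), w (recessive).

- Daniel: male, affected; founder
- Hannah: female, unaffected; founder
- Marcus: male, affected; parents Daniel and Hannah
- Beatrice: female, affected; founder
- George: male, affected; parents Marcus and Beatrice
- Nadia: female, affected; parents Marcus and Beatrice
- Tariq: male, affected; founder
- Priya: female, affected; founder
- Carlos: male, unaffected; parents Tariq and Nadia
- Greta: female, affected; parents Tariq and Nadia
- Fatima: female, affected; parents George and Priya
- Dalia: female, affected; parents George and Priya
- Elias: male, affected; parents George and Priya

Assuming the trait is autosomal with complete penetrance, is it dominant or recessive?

Tariq and Nadia are both affected yet have an unaffected child Carlos. Under a recessive model two affected parents are homozygous and every child would be affected, so the trait cannot be recessive.

dominant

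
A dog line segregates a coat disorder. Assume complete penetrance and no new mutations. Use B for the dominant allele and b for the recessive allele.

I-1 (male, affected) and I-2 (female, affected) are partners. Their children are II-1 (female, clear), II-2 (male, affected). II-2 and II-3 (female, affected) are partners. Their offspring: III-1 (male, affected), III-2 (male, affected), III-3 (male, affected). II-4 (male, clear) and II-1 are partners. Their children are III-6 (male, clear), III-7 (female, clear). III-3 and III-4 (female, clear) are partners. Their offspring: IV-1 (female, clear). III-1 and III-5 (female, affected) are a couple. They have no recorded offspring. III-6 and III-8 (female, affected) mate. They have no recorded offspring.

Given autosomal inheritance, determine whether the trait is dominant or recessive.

dominant

I-1 and I-2 are both affected yet have a clear child II-1. Under a recessive model two affected parents are homozygous and every child would be affected, so the trait cannot be recessive.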